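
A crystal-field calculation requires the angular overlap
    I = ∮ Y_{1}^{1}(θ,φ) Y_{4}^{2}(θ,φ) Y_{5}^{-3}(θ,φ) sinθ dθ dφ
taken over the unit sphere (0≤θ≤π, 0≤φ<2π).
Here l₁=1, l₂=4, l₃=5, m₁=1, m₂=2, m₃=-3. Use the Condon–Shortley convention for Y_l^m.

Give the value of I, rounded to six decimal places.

-0.259847

Checks pass: Σm=0; 10 even; l₃=5∈[3,5].
(2·1+1)(2·4+1)(2·5+1) = 297
Δ: 0! 2! 8! / 11! → 1/495
sum: t=0:+1/576 = 1/576
3j²(1 4 5; 0 0 0) = Δ·Π!·Σ² = 5/99  (sign -1)
sum: t=0:+1/2880 = 1/2880
3j²(1 4 5; 1 2 -3) = Δ·Π!·Σ² = 28/495  (sign +1)
combine: 4πI² = 297·5/99·28/495 = 28/33
take √, sign -1: I = -0.25984664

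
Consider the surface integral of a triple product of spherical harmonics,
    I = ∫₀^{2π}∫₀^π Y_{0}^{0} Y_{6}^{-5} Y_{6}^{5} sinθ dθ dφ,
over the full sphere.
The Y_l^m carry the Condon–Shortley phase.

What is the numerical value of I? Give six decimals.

-0.282095

Checks pass: Σm=0; 12 even; l₃=6∈[6,6].
(2·0+1)(2·6+1)(2·6+1) = 169
Δ: 0! 0! 12! / 13! → 1/13
sum: t=0:+1/518400 = 1/518400
3j²(0 6 6; 0 0 0) = Δ·Π!·Σ² = 1/13  (sign +1)
sum: t=0:+1/39916800 = 1/39916800
3j²(0 6 6; 0 -5 5) = Δ·Π!·Σ² = 1/13  (sign -1)
combine: 4πI² = 169·1/13·1/13 = 1/1
take √, sign -1: I = -0.28209479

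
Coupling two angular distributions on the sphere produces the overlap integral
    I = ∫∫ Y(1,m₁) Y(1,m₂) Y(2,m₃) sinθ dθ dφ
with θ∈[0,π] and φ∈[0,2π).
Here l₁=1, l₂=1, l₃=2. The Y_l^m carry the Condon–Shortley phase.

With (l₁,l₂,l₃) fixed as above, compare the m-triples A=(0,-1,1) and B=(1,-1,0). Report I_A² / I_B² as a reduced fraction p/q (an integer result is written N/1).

3/1

l's match ⇒ only the (l;m) 3-j factors differ between A and B.
A: triangle coeff Δ(1,1,2) = 1/30; Σ_t [0,0]: t=0:+1/2 = 1/2; (3j)²=1/10 [(1 1 2; 0 -1 1)], sign=-1
B: triangle coeff Δ(1,1,2) = 1/30; Σ_t [0,0]: t=0:+1/4 = 1/4; (3j)²=1/30 [(1 1 2; 1 -1 0)], sign=+1
I_A²/I_B² = (1/10)/(1/30) = 3/1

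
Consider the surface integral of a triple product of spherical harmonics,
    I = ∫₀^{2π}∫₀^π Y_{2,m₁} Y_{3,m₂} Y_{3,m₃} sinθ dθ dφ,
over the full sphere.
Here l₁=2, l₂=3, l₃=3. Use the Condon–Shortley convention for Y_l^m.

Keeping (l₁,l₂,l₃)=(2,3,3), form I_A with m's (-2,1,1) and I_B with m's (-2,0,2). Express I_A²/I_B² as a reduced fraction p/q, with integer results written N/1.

6/5

l's match ⇒ only the (l;m) 3-j factors differ between A and B.
A: triangle coeff Δ(2,3,3) = 1/3780; Σ_t [2,2]: t=2:+1/16 = 1/16; (3j)²=2/35 [(2 3 3; -2 1 1)], sign=+1
B: triangle coeff Δ(2,3,3) = 1/3780; Σ_t [2,2]: t=2:+1/24 = 1/24; (3j)²=1/21 [(2 3 3; -2 0 2)], sign=-1
I_A²/I_B² = (2/35)/(1/21) = 6/5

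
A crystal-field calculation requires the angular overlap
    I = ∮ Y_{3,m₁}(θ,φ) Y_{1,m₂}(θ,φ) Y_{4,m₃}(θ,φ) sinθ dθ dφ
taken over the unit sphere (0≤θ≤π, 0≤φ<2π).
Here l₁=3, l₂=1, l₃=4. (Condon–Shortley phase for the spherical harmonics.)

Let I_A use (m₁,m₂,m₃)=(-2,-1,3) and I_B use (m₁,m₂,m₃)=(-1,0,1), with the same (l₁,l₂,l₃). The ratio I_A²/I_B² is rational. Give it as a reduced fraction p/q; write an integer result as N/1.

7/5

Shared (l₁,l₂,l₃)=(3,1,4): N and (l;000)² cancel in I_A²/I_B².
A: Δ = 0!·6!·2!/9! = 1/252; Racah Σ t=0..0: t=0:+1/240 = 1/240; ⇒ 3j(3 1 4; -2 -1 3)² = 1/12, sgn -1
B: Δ = 0!·6!·2!/9! = 1/252; Racah Σ t=0..0: t=0:+1/48 = 1/48; ⇒ 3j(3 1 4; -1 0 1)² = 5/84, sgn -1
I_A²/I_B² = (1/12)/(5/84) = 7/5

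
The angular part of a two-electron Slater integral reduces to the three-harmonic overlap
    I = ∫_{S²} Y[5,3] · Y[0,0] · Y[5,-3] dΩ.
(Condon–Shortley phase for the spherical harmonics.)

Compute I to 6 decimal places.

-0.282095

m-sum 0 ✓  L=10 even ✓  5≤5≤5 ✓
Π(2lᵢ+1) = 11×1×11 = 121
triangle coeff Δ(5,0,5) = 1/11
Σ_t [0,0]: t=0:+1/14400 = 1/14400
(3j)²=1/11 [(5 0 5; 0 0 0)], sign=-1
Σ_t [0,0]: t=0:+1/80640 = 1/80640
(3j)²=1/11 [(5 0 5; 3 0 -3)], sign=+1
⇒ 4πI² = 1/1
I = (-1)√(1/1/(4π)) = -0.28209479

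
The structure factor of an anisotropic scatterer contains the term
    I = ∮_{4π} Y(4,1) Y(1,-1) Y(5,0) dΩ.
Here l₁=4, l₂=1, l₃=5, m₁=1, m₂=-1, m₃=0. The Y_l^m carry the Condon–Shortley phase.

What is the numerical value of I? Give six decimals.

Rules hold: Σm=0, L=10 even, 3≤5≤5.
N = 9·3·11 = 297
Δ = 0!·8!·2!/11! = 1/495
Racah Σ t=0..0: t=0:+1/576 = 1/576
⇒ 3j(4 1 5; 0 0 0)² = 5/99, sgn -1
Racah Σ t=0..0: t=0:+1/1440 = 1/1440
⇒ 3j(4 1 5; 1 -1 0)² = 2/99, sgn -1
4πI² = N·(3j₀)²·(3jₘ)² = 10/33
I = +1·√(0.30303/4π) = 0.15528807

0.155288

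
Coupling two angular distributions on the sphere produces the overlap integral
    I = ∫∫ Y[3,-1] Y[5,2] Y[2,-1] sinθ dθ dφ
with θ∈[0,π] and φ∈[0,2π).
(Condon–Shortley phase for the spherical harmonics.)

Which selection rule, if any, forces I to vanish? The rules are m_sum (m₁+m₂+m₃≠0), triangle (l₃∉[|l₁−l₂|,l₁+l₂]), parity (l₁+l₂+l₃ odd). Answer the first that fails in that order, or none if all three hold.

m₁+m₂+m₃ = -1 + 2 − 1 = 0  ✓
triangle: |3−5|=2 ≤ l₃=2 ≤ 3+5=8  ✓
parity: l₁+l₂+l₃ = 10 is even  ✓

none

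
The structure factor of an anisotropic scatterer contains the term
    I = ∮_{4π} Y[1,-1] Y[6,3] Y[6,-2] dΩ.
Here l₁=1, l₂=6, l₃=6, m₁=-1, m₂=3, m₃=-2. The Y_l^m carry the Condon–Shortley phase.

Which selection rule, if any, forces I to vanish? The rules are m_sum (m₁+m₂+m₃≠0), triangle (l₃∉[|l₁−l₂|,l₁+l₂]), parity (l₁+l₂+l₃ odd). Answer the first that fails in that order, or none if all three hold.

parity

m₁+m₂+m₃ = -1 + 3 − 2 = 0  ✓
triangle: |1−6|=5 ≤ l₃=6 ≤ 1+6=7  ✓
parity: l₁+l₂+l₃ = 13 is odd  ✗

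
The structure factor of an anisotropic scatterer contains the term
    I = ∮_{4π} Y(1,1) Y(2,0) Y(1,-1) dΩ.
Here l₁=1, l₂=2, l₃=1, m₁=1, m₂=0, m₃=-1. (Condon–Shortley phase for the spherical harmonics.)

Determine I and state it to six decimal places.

Checks pass: Σm=0; 4 even; l₃=1∈[1,3].
(2·1+1)(2·2+1)(2·1+1) = 45
Δ: 2! 0! 2! / 5! → 1/30
sum: t=1:−1/1 = -1/1
3j²(1 2 1; 0 0 0) = Δ·Π!·Σ² = 2/15  (sign +1)
sum: t=0:+1/4 = 1/4
3j²(1 2 1; 1 0 -1) = Δ·Π!·Σ² = 1/30  (sign +1)
combine: 4πI² = 45·2/15·1/30 = 1/5
take √, sign +1: I = 0.12615663

0.126157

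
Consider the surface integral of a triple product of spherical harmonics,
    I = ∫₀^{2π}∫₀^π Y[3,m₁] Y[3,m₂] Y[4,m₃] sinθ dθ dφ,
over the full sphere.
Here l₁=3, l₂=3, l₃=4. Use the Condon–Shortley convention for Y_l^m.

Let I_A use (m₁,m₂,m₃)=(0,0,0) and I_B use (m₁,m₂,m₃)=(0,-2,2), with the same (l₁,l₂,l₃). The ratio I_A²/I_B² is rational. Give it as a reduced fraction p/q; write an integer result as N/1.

12/1

Shared (l₁,l₂,l₃)=(3,3,4): N and (l;000)² cancel in I_A²/I_B².
A: Δ = 2!·4!·4!/11! = 1/34650; Racah Σ t=0..2: t=0:+1/72 t=1:−1/16 t=2:+1/72 = -5/144; ⇒ 3j(3 3 4; 0 0 0)² = 2/77, sgn -1
B: Δ = 2!·4!·4!/11! = 1/34650; Racah Σ t=0..1: t=0:+1/72 t=1:−1/96 = 1/288; ⇒ 3j(3 3 4; 0 -2 2)² = 1/462, sgn +1
I_A²/I_B² = (2/77)/(1/462) = 12/1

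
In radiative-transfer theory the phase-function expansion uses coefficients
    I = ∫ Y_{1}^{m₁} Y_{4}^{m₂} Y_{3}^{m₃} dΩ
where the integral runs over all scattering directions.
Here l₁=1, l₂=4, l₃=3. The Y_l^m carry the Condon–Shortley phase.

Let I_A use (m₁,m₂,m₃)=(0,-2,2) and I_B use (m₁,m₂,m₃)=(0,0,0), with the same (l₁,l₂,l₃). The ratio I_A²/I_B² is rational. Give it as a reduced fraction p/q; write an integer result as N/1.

Shared (l₁,l₂,l₃)=(1,4,3): N and (l;000)² cancel in I_A²/I_B².
A: Δ = 2!·0!·6!/9! = 1/252; Racah Σ t=1..1: t=1:−1/120 = -1/120; ⇒ 3j(1 4 3; 0 -2 2)² = 1/21, sgn +1
B: Δ = 2!·0!·6!/9! = 1/252; Racah Σ t=1..1: t=1:−1/36 = -1/36; ⇒ 3j(1 4 3; 0 0 0)² = 4/63, sgn +1
I_A²/I_B² = (1/21)/(4/63) = 3/4

3/4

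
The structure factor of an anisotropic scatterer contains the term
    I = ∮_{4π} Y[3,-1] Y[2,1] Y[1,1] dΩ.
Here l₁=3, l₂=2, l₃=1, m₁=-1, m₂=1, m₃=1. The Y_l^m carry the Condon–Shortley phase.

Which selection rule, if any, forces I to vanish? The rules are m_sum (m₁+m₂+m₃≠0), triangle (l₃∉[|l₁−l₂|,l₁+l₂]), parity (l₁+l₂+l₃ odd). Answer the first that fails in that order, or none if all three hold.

m₁+m₂+m₃ = -1 + 1 + 1 = 1  ✗
triangle: |3−2|=1 ≤ l₃=1 ≤ 3+2=5
parity: l₁+l₂+l₃ = 6 is even

m_sum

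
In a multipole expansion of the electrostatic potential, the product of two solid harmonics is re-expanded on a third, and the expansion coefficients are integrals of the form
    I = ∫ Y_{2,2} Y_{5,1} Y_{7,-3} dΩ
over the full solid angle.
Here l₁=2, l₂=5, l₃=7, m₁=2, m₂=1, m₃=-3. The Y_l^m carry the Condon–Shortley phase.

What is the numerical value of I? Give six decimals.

-0.164220

Rules hold: Σm=0, L=14 even, 3≤7≤7.
N = 5·11·15 = 825
Δ = 0!·4!·10!/15! = 1/15015
Racah Σ t=0..0: t=0:+1/57600 = 1/57600
⇒ 3j(2 5 7; 0 0 0)² = 21/715, sgn -1
Racah Σ t=0..0: t=0:+1/414720 = 1/414720
⇒ 3j(2 5 7; 2 1 -3)² = 2/143, sgn +1
4πI² = N·(3j₀)²·(3jₘ)² = 630/1859
I = -1·√(0.338892/4π) = -0.16421985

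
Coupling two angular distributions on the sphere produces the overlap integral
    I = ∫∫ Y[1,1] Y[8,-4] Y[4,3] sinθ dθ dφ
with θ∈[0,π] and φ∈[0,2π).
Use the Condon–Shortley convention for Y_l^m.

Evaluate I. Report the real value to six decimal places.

0.000000

|1−8|≤4≤1+8 violated ⇒ I = 0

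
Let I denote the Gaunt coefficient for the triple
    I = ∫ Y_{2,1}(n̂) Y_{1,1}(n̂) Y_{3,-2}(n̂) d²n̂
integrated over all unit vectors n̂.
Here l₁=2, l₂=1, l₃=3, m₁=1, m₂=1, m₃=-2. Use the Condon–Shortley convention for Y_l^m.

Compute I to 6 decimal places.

0.261169

m-sum 0 ✓  L=6 even ✓  1≤3≤3 ✓
Π(2lᵢ+1) = 5×3×7 = 105
triangle coeff Δ(2,1,3) = 1/105
Σ_t [0,0]: t=0:+1/4 = 1/4
(3j)²=3/35 [(2 1 3; 0 0 0)], sign=-1
Σ_t [0,0]: t=0:+1/12 = 1/12
(3j)²=2/21 [(2 1 3; 1 1 -2)], sign=-1
⇒ 4πI² = 6/7
I = (+1)√(6/7/(4π)) = 0.26116903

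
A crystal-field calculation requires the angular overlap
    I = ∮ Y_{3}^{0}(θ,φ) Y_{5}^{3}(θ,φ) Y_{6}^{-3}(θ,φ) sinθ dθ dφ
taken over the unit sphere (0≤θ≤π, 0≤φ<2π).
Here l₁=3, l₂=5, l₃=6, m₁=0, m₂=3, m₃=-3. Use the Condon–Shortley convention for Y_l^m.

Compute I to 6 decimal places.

Rules hold: Σm=0, L=14 even, 2≤6≤8.
N = 7·11·13 = 1001
Δ = 2!·4!·8!/15! = 1/675675
Racah Σ t=0..2: t=0:+1/8640 t=1:−1/2304 t=2:+1/8640 = -7/34560
⇒ 3j(3 5 6; 0 0 0)² = 7/429, sgn -1
Racah Σ t=0..2: t=0:+1/483840 t=1:−1/20160 t=2:+1/17280 = 1/96768
⇒ 3j(3 5 6; 0 3 -3)² = 1/1001, sgn -1
4πI² = N·(3j₀)²·(3jₘ)² = 7/429
I = +1·√(0.016317/4π) = 0.03603425

0.036034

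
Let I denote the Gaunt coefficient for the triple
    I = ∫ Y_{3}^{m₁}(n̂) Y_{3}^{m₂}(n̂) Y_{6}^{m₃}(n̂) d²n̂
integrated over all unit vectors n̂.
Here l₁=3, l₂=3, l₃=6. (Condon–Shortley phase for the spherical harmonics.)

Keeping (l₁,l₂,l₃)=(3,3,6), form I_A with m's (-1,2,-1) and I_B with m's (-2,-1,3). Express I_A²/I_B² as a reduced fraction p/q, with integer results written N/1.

Shared (l₁,l₂,l₃)=(3,3,6): N and (l;000)² cancel in I_A²/I_B².
A: Δ = 0!·6!·6!/13! = 1/12012; Racah Σ t=0..0: t=0:+1/5760 = 1/5760; ⇒ 3j(3 3 6; -1 2 -1)² = 5/572, sgn -1
B: Δ = 0!·6!·6!/13! = 1/12012; Racah Σ t=0..0: t=0:+1/5760 = 1/5760; ⇒ 3j(3 3 6; -2 -1 3)² = 9/286, sgn -1
I_A²/I_B² = (5/572)/(9/286) = 5/18

5/18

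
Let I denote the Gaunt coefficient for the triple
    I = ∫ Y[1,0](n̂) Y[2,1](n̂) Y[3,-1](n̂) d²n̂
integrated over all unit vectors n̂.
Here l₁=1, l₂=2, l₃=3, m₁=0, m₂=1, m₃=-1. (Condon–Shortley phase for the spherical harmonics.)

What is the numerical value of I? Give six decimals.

m-sum 0 ✓  L=6 even ✓  1≤3≤3 ✓
Π(2lᵢ+1) = 3×5×7 = 105
triangle coeff Δ(1,2,3) = 1/105
Σ_t [0,0]: t=0:+1/4 = 1/4
(3j)²=3/35 [(1 2 3; 0 0 0)], sign=-1
Σ_t [0,0]: t=0:+1/6 = 1/6
(3j)²=8/105 [(1 2 3; 0 1 -1)], sign=+1
⇒ 4πI² = 24/35
I = (-1)√(24/35/(4π)) = -0.23359668

-0.233597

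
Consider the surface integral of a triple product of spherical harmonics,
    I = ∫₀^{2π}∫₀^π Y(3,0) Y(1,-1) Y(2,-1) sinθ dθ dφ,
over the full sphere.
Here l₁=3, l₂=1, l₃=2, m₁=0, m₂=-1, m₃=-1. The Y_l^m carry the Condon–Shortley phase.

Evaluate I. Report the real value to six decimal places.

m-sum = 0 − 1 − 1 = -2 ≠ 0 ⇒ I = 0

0.000000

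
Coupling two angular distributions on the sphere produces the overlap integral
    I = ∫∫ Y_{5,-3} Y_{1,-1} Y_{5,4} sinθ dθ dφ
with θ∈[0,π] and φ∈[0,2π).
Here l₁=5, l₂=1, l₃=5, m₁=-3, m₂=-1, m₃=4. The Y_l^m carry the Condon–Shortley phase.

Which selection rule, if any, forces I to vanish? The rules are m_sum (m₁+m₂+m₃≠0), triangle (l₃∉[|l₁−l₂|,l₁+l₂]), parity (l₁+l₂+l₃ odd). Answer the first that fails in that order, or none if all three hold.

m₁+m₂+m₃ = -3 − 1 + 4 = 0  ✓
triangle: |5−1|=4 ≤ l₃=5 ≤ 5+1=6  ✓
parity: l₁+l₂+l₃ = 11 is odd  ✗

parity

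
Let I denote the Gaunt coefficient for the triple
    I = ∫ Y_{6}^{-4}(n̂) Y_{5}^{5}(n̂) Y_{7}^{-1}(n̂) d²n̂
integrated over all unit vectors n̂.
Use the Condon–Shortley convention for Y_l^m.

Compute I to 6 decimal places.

Checks pass: Σm=0; 18 even; l₃=7∈[1,11].
(2·6+1)(2·5+1)(2·7+1) = 2145
Δ: 4! 8! 6! / 19! → 1/174594420
sum: t=0:+1/4147200 t=1:−1/207360 t=2:+1/82944 t=3:−1/207360 t=4:+1/4147200 = 1/345600
3j²(6 5 7; 0 0 0) = Δ·Π!·Σ² = 420/46189  (sign -1)
sum: t=4:+1/24883200 = 1/24883200
3j²(6 5 7; -4 5 -1) = Δ·Π!·Σ² = 980/138567  (sign +1)
combine: 4πI² = 2145·420/46189·980/138567 = 2058000/14919047
take √, sign -1: I = -0.10477248

-0.104772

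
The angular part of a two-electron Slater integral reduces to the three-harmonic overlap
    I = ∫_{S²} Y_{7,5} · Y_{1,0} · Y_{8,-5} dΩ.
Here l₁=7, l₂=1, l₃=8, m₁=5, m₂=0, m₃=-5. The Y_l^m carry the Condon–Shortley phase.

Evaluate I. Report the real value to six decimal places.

m-sum 0 ✓  L=16 even ✓  6≤8≤8 ✓
Π(2lᵢ+1) = 15×3×17 = 765
triangle coeff Δ(7,1,8) = 1/2040
Σ_t [0,0]: t=0:+1/25401600 = 1/25401600
(3j)²=8/255 [(7 1 8; 0 0 0)], sign=+1
Σ_t [0,0]: t=0:+1/958003200 = 1/958003200
(3j)²=13/680 [(7 1 8; 5 0 -5)], sign=-1
⇒ 4πI² = 39/85
I = (-1)√(39/85/(4π)) = -0.19108118

-0.191081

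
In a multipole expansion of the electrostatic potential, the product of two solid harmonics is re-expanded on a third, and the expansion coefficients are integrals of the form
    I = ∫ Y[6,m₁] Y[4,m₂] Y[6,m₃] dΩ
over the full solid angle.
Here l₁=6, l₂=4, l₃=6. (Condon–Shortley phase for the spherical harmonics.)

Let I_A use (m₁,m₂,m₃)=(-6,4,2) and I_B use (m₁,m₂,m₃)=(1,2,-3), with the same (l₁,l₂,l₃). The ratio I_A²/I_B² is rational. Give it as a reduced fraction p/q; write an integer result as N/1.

Shared (l₁,l₂,l₃)=(6,4,6): N and (l;000)² cancel in I_A²/I_B².
A: Δ = 4!·8!·4!/17! = 1/15315300; Racah Σ t=4..4: t=4:+1/23224320 = 1/23224320; ⇒ 3j(6 4 6; -6 4 2)² = 1/442, sgn +1
B: Δ = 4!·8!·4!/17! = 1/15315300; Racah Σ t=2..4: t=2:+1/69120 t=3:−1/51840 t=4:+1/483840 = -1/362880; ⇒ 3j(6 4 6; 1 2 -3)² = 16/17017, sgn +1
I_A²/I_B² = (1/442)/(16/17017) = 77/32

77/32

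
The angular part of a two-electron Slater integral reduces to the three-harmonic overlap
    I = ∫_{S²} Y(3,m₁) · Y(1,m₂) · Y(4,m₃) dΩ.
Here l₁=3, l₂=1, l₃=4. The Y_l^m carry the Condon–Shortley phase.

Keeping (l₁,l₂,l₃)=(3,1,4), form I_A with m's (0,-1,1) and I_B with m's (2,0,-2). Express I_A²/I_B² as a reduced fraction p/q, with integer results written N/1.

Same 3,1,4: normalisation and zero-m 3j drop out of the ratio.
A: Δ: 0! 6! 2! / 9! → 1/252; sum: t=0:+1/72 = 1/72; 3j²(3 1 4; 0 -1 1) = Δ·Π!·Σ² = 5/126  (sign -1)
B: Δ: 0! 6! 2! / 9! → 1/252; sum: t=0:+1/120 = 1/120; 3j²(3 1 4; 2 0 -2) = Δ·Π!·Σ² = 1/21  (sign +1)
I_A²/I_B² = (5/126)/(1/21) = 5/6

5/6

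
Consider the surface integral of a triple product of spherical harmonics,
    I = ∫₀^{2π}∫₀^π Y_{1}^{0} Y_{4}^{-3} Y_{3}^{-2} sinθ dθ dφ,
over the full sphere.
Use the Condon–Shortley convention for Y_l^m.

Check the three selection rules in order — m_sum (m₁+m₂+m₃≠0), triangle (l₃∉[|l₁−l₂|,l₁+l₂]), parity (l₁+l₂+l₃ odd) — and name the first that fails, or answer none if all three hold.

m_sum

m₁+m₂+m₃ = 0 − 3 − 2 = -5  ✗
triangle: |1−4|=3 ≤ l₃=3 ≤ 1+4=5
parity: l₁+l₂+l₃ = 8 is even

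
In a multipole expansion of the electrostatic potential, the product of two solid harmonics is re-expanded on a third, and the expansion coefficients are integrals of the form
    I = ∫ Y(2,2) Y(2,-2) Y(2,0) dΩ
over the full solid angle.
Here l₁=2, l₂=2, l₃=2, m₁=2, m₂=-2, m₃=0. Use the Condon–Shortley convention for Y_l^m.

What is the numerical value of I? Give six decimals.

-0.180224

Rules hold: Σm=0, L=6 even, 0≤2≤4.
N = 5·5·5 = 125
Δ = 2!·2!·2!/7! = 1/630
Racah Σ t=0..2: t=0:+1/8 t=1:−1/1 t=2:+1/8 = -3/4
⇒ 3j(2 2 2; 0 0 0)² = 2/35, sgn -1
Racah Σ t=0..0: t=0:+1/8 = 1/8
⇒ 3j(2 2 2; 2 -2 0)² = 2/35, sgn +1
4πI² = N·(3j₀)²·(3jₘ)² = 20/49
I = -1·√(0.408163/4π) = -0.18022375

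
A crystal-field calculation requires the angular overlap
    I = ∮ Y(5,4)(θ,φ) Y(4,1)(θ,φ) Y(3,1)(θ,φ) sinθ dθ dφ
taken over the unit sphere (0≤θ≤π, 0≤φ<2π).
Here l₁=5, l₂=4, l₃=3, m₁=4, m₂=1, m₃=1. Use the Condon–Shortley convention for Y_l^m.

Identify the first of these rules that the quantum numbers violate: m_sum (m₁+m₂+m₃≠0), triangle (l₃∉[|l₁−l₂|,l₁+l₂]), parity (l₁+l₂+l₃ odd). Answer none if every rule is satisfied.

m₁+m₂+m₃ = 4 + 1 + 1 = 6  ✗
triangle: |5−4|=1 ≤ l₃=3 ≤ 5+4=9
parity: l₁+l₂+l₃ = 12 is even

m_sum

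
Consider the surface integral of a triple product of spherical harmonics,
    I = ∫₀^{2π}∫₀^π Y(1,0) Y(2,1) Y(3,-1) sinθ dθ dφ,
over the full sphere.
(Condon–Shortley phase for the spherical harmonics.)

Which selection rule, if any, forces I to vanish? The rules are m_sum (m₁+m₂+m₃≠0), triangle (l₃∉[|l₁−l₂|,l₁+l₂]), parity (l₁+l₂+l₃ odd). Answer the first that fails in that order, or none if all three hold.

none

m₁+m₂+m₃ = 0 + 1 − 1 = 0  ✓
triangle: |1−2|=1 ≤ l₃=3 ≤ 1+2=3  ✓
parity: l₁+l₂+l₃ = 6 is even  ✓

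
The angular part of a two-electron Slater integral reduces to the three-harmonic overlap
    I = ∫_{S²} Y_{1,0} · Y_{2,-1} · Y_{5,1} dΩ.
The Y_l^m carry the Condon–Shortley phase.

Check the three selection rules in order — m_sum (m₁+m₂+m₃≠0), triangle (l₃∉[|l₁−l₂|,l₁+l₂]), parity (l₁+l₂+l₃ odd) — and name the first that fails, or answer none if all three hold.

m₁+m₂+m₃ = 0 − 1 + 1 = 0  ✓
triangle: |1−2|=1 ≤ l₃=5 ≤ 1+2=3  ✗
parity: l₁+l₂+l₃ = 8 is even

triangle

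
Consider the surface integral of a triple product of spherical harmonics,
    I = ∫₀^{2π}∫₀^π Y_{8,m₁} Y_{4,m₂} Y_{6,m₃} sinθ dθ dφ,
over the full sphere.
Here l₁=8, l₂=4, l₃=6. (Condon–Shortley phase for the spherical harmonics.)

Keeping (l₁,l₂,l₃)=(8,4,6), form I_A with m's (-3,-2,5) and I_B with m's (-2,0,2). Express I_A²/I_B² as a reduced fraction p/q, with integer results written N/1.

Shared (l₁,l₂,l₃)=(8,4,6): N and (l;000)² cancel in I_A²/I_B².
A: Δ = 6!·10!·2!/19! = 1/23279256; Racah Σ t=1..2: t=1:−1/435456000 t=2:+1/34836480 = 23/870912000; ⇒ 3j(8 4 6; -3 -2 5)² = 5819/705432, sgn -1
B: Δ = 6!·10!·2!/19! = 1/23279256; Racah Σ t=2..4: t=2:+1/7741440 t=3:−1/1088640 t=4:+1/1658880 = -13/69672960; ⇒ 3j(8 4 6; -2 0 2)² = 325/149226, sgn -1
I_A²/I_B² = (5819/705432)/(325/149226) = 64009/16900

64009/16900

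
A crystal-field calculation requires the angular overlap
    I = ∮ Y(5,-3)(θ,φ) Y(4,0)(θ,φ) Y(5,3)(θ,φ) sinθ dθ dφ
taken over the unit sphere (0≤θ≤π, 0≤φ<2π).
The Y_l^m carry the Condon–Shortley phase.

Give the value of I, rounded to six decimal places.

0.130198

m-sum 0 ✓  L=14 even ✓  1≤5≤9 ✓
Π(2lᵢ+1) = 11×9×11 = 1089
triangle coeff Δ(5,4,5) = 1/3153150
Σ_t [0,4]: t=0:+1/69120 t=1:−1/1728 t=2:+1/576 t=3:−1/1728 t=4:+1/69120 = 7/11520
(3j)²=2/143 [(5 4 5; 0 0 0)], sign=-1
Σ_t [2,4]: t=2:+1/11520 t=3:−1/4320 t=4:+1/27648 = -1/9216
(3j)²=2/143 [(5 4 5; -3 0 3)], sign=-1
⇒ 4πI² = 36/169
I = (+1)√(36/169/(4π)) = 0.13019760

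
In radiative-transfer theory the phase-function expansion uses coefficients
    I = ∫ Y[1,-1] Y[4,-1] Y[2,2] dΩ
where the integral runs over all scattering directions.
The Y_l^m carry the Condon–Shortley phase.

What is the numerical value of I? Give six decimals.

0.000000

|1−4|≤2≤1+4 violated ⇒ I = 0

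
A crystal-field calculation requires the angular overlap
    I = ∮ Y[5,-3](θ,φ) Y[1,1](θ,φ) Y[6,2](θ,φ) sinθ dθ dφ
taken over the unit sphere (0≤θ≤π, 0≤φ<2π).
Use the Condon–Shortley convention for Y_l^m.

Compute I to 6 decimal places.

Checks pass: Σm=0; 12 even; l₃=6∈[4,6].
(2·5+1)(2·1+1)(2·6+1) = 429
Δ: 0! 10! 2! / 13! → 1/858
sum: t=0:+1/14400 = 1/14400
3j²(5 1 6; 0 0 0) = Δ·Π!·Σ² = 6/143  (sign +1)
sum: t=0:+1/161280 = 1/161280
3j²(5 1 6; -3 1 2) = Δ·Π!·Σ² = 1/143  (sign +1)
combine: 4πI² = 429·6/143·1/143 = 18/143
take √, sign +1: I = 0.10008369

0.100084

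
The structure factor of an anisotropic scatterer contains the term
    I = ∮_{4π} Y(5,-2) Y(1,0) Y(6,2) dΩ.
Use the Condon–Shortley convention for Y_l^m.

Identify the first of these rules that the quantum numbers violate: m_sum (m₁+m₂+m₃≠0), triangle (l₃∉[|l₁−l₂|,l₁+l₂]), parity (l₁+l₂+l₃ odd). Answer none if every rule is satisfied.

azimuthal sum: -2 + 0 + 2 = 0  ✓
4 ≤ 6 ≤ 6 (triangle on l)  ✓
L = 5 + 1 + 6 = 12 (even)  ✓

none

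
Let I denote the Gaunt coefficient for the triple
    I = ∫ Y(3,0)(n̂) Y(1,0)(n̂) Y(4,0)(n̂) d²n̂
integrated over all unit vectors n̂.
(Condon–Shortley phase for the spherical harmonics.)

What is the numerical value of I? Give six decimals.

0.246233

Rules hold: Σm=0, L=8 even, 2≤4≤4.
N = 7·3·9 = 189
Δ = 0!·6!·2!/9! = 1/252
Racah Σ t=0..0: t=0:+1/36 = 1/36
⇒ 3j(3 1 4; 0 0 0)² = 4/63, sgn +1
(m-triple is (0,0,0) — same symbol as above.)
4πI² = N·(3j₀)²·(3jₘ)² = 16/21
I = +1·√(0.761905/4π) = 0.24623252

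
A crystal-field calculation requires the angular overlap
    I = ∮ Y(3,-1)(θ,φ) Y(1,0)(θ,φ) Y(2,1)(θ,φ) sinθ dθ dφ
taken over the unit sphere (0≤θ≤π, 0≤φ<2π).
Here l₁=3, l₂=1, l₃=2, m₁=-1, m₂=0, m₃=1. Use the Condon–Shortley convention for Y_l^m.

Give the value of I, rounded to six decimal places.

Checks pass: Σm=0; 6 even; l₃=2∈[2,4].
(2·3+1)(2·1+1)(2·2+1) = 105
Δ: 2! 4! 0! / 7! → 1/105
sum: t=1:−1/4 = -1/4
3j²(3 1 2; 0 0 0) = Δ·Π!·Σ² = 3/35  (sign -1)
sum: t=1:−1/6 = -1/6
3j²(3 1 2; -1 0 1) = Δ·Π!·Σ² = 8/105  (sign +1)
combine: 4πI² = 105·3/35·8/105 = 24/35
take √, sign -1: I = -0.23359668

-0.233597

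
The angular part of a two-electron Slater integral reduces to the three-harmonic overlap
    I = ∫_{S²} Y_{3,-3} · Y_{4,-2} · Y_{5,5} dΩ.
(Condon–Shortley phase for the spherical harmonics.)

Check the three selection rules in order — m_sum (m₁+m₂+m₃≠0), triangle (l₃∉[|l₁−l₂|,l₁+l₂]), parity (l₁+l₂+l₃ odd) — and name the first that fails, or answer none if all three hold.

azimuthal sum: -3 − 2 + 5 = 0  ✓
1 ≤ 5 ≤ 7 (triangle on l)  ✓
L = 3 + 4 + 5 = 12 (even)  ✓

none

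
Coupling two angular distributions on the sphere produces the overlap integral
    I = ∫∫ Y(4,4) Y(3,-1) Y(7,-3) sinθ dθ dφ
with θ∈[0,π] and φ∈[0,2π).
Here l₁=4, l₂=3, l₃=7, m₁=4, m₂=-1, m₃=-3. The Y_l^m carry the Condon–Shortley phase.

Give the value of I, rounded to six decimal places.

Checks pass: Σm=0; 14 even; l₃=7∈[1,7].
(2·4+1)(2·3+1)(2·7+1) = 945
Δ: 0! 8! 6! / 15! → 1/45045
sum: t=0:+1/20736 = 1/20736
3j²(4 3 7; 0 0 0) = Δ·Π!·Σ² = 35/1287  (sign -1)
sum: t=0:+1/1935360 = 1/1935360
3j²(4 3 7; 4 -1 -3) = Δ·Π!·Σ² = 1/1001  (sign +1)
combine: 4πI² = 945·35/1287·1/1001 = 525/20449
take √, sign -1: I = -0.04520003

-0.045200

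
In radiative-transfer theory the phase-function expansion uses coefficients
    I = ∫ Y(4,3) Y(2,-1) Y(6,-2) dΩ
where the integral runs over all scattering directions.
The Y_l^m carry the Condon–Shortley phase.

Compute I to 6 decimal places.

Checks pass: Σm=0; 12 even; l₃=6∈[2,6].
(2·4+1)(2·2+1)(2·6+1) = 585
Δ: 0! 8! 4! / 13! → 1/6435
sum: t=0:+1/2304 = 1/2304
3j²(4 2 6; 0 0 0) = Δ·Π!·Σ² = 5/143  (sign +1)
sum: t=0:+1/30240 = 1/30240
3j²(4 2 6; 3 -1 -2) = Δ·Π!·Σ² = 32/6435  (sign +1)
combine: 4πI² = 585·5/143·32/6435 = 160/1573
take √, sign +1: I = 0.08996855

0.089969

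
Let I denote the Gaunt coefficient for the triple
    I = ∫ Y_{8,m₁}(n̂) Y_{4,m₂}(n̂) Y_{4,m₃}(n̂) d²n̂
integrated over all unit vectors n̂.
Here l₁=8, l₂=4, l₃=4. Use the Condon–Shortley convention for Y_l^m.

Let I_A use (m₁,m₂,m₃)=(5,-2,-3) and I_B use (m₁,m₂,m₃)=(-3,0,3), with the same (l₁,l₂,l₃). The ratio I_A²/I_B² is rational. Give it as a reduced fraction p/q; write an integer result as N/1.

Same 8,4,4: normalisation and zero-m 3j drop out of the ratio.
A: Δ: 8! 8! 0! / 17! → 1/218790; sum: t=2:+1/7257600 = 1/7257600; 3j²(8 4 4; 5 -2 -3) = Δ·Π!·Σ² = 2/85  (sign -1)
B: Δ: 8! 8! 0! / 17! → 1/218790; sum: t=4:+1/2903040 = 1/2903040; 3j²(8 4 4; -3 0 3) = Δ·Π!·Σ² = 5/663  (sign -1)
I_A²/I_B² = (2/85)/(5/663) = 78/25

78/25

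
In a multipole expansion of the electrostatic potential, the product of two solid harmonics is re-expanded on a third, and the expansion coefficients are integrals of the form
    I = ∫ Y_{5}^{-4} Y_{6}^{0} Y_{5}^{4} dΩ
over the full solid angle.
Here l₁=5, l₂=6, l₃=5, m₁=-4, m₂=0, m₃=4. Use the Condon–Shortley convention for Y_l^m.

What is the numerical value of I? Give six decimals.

0.147273

Checks pass: Σm=0; 16 even; l₃=5∈[1,11].
(2·5+1)(2·6+1)(2·5+1) = 1573
Δ: 6! 4! 6! / 17! → 1/28588560
sum: t=1:−1/345600 t=2:+1/13824 t=3:−1/5184 t=4:+1/13824 t=5:−1/345600 = -7/129600
3j²(5 6 5; 0 0 0) = Δ·Π!·Σ² = 80/7293  (sign +1)
sum: t=5:−1/345600 t=6:+1/3110400 = -1/388800
3j²(5 6 5; -4 0 4) = Δ·Π!·Σ² = 192/12155  (sign +1)
combine: 4πI² = 1573·80/7293·192/12155 = 1024/3757
take √, sign +1: I = 0.14727345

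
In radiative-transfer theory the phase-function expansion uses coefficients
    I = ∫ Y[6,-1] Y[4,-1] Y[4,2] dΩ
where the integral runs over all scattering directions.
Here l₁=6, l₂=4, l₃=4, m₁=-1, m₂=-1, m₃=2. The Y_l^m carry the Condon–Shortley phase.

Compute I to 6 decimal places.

Rules hold: Σm=0, L=14 even, 2≤4≤10.
N = 13·9·9 = 1053
Δ = 6!·6!·2!/15! = 1/1261260
Racah Σ t=2..4: t=2:+1/4608 t=3:−1/1296 t=4:+1/4608 = -7/20736
⇒ 3j(6 4 4; 0 0 0)² = 20/1287, sgn -1
Racah Σ t=1..3: t=1:−1/172800 t=2:+1/5760 t=3:−1/3456 = -7/57600
⇒ 3j(6 4 4; -1 -1 2)² = 21/2860, sgn -1
4πI² = N·(3j₀)²·(3jₘ)² = 189/1573
I = +1·√(0.120153/4π) = 0.09778261

0.097783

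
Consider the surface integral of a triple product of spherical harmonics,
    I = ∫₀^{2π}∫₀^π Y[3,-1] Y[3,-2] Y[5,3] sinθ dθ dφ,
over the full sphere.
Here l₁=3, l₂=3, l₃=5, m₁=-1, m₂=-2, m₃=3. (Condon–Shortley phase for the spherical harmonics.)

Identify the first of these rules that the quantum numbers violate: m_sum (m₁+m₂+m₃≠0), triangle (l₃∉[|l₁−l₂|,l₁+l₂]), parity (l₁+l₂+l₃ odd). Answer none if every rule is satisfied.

m₁+m₂+m₃ = -1 − 2 + 3 = 0  ✓
triangle: |3−3|=0 ≤ l₃=5 ≤ 3+3=6  ✓
parity: l₁+l₂+l₃ = 11 is odd  ✗

parity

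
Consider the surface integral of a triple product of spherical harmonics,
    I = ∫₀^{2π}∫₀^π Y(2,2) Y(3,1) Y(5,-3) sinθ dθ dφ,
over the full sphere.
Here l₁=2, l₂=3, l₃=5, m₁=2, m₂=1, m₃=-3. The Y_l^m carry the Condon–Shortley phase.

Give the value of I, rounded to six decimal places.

Checks pass: Σm=0; 10 even; l₃=5∈[1,5].
(2·2+1)(2·3+1)(2·5+1) = 385
Δ: 0! 4! 6! / 11! → 1/2310
sum: t=0:+1/144 = 1/144
3j²(2 3 5; 0 0 0) = Δ·Π!·Σ² = 10/231  (sign -1)
sum: t=0:+1/1152 = 1/1152
3j²(2 3 5; 2 1 -3) = Δ·Π!·Σ² = 1/33  (sign +1)
combine: 4πI² = 385·10/231·1/33 = 50/99
take √, sign -1: I = -0.20047604

-0.200476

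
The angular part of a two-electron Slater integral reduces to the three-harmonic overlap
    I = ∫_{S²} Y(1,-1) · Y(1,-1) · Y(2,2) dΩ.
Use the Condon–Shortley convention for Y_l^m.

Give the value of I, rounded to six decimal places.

m-sum 0 ✓  L=4 even ✓  0≤2≤2 ✓
Π(2lᵢ+1) = 3×3×5 = 45
triangle coeff Δ(1,1,2) = 1/30
Σ_t [0,0]: t=0:+1/1 = 1/1
(3j)²=2/15 [(1 1 2; 0 0 0)], sign=+1
Σ_t [0,0]: t=0:+1/4 = 1/4
(3j)²=1/5 [(1 1 2; -1 -1 2)], sign=+1
⇒ 4πI² = 6/5
I = (+1)√(6/5/(4π)) = 0.30901936

0.309019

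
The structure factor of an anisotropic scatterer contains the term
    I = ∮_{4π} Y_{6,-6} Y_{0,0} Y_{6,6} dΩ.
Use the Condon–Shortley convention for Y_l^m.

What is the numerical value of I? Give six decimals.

0.282095

Rules hold: Σm=0, L=12 even, 6≤6≤6.
N = 13·1·13 = 169
Δ = 0!·12!·0!/13! = 1/13
Racah Σ t=0..0: t=0:+1/518400 = 1/518400
⇒ 3j(6 0 6; 0 0 0)² = 1/13, sgn +1
Racah Σ t=0..0: t=0:+1/479001600 = 1/479001600
⇒ 3j(6 0 6; -6 0 6)² = 1/13, sgn +1
4πI² = N·(3j₀)²·(3jₘ)² = 1/1
I = +1·√(1/4π) = 0.28209479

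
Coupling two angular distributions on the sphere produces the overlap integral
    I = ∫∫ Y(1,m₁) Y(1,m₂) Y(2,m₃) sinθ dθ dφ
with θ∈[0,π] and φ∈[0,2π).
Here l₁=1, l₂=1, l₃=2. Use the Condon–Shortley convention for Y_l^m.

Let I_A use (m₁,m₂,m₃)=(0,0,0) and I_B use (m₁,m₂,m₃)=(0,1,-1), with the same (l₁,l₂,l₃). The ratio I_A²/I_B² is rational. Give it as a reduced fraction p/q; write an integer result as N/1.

l's match ⇒ only the (l;m) 3-j factors differ between A and B.
A: triangle coeff Δ(1,1,2) = 1/30; Σ_t [0,0]: t=0:+1/1 = 1/1; (3j)²=2/15 [(1 1 2; 0 0 0)], sign=+1
B: triangle coeff Δ(1,1,2) = 1/30; Σ_t [0,0]: t=0:+1/2 = 1/2; (3j)²=1/10 [(1 1 2; 0 1 -1)], sign=-1
I_A²/I_B² = (2/15)/(1/10) = 4/3

4/3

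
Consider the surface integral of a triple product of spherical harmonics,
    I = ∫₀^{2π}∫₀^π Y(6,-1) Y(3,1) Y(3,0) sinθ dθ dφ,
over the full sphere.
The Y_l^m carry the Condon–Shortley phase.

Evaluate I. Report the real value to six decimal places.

-0.221775

m-sum 0 ✓  L=12 even ✓  3≤3≤9 ✓
Π(2lᵢ+1) = 13×7×7 = 637
triangle coeff Δ(6,3,3) = 1/12012
Σ_t [3,3]: t=3:−1/1296 = -1/1296
(3j)²=100/3003 [(6 3 3; 0 0 0)], sign=+1
Σ_t [4,4]: t=4:+1/1728 = 1/1728
(3j)²=25/858 [(6 3 3; -1 1 0)], sign=-1
⇒ 4πI² = 8750/14157
I = (-1)√(8750/14157/(4π)) = -0.22177545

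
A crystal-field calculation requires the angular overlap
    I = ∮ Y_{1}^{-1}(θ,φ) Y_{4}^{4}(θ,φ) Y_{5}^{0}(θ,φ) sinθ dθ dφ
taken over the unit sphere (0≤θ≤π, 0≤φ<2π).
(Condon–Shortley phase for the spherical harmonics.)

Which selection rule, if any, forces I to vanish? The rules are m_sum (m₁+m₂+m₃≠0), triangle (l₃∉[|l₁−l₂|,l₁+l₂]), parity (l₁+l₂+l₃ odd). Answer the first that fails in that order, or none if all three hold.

m_sum

Σmᵢ = 3  ✗
l₃∈[|l₁−l₂|,l₁+l₂]=[3,5], have l₃=5
Σlᵢ = 10 ⇒ even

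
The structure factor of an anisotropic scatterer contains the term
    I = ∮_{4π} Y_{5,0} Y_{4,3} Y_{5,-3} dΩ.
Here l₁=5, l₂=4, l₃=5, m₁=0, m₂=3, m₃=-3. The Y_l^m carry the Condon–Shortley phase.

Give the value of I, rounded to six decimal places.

0.130198

m-sum 0 ✓  L=14 even ✓  1≤5≤9 ✓
Π(2lᵢ+1) = 11×9×11 = 1089
triangle coeff Δ(5,4,5) = 1/3153150
Σ_t [0,4]: t=0:+1/69120 t=1:−1/1728 t=2:+1/576 t=3:−1/1728 t=4:+1/69120 = 7/11520
(3j)²=2/143 [(5 4 5; 0 0 0)], sign=-1
Σ_t [3,4]: t=3:−1/6912 t=4:+1/17280 = -1/11520
(3j)²=2/143 [(5 4 5; 0 3 -3)], sign=-1
⇒ 4πI² = 36/169
I = (+1)√(36/169/(4π)) = 0.13019760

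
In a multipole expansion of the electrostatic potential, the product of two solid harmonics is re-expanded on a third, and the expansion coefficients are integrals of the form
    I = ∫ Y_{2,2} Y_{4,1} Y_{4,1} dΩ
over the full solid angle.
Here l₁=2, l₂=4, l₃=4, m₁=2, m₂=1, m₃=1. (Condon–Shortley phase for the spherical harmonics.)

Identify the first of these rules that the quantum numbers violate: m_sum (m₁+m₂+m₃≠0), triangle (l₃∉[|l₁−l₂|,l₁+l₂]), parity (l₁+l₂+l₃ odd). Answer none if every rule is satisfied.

azimuthal sum: 2 + 1 + 1 = 4  ✗
2 ≤ 4 ≤ 6 (triangle on l)
L = 2 + 4 + 4 = 10 (even)

m_sum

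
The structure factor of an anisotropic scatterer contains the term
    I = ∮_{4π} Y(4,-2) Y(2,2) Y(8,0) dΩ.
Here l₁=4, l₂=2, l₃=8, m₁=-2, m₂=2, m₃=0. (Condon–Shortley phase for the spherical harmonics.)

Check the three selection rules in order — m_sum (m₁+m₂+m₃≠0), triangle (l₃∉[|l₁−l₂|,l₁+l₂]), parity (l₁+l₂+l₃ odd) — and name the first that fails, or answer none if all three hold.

triangle

Σmᵢ = 0  ✓
l₃∈[|l₁−l₂|,l₁+l₂]=[2,6], have l₃=8  ✗
Σlᵢ = 14 ⇒ even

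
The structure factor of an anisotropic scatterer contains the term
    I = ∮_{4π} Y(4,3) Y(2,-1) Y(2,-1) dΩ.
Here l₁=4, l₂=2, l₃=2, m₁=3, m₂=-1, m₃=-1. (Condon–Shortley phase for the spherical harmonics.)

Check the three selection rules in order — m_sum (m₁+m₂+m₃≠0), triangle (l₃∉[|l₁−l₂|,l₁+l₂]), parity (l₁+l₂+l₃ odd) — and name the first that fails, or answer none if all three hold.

m₁+m₂+m₃ = 3 − 1 − 1 = 1  ✗
triangle: |4−2|=2 ≤ l₃=2 ≤ 4+2=6
parity: l₁+l₂+l₃ = 8 is even

m_sum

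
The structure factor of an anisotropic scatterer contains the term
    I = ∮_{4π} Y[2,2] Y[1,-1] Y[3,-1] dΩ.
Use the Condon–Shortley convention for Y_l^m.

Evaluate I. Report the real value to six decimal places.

-0.082589

Checks pass: Σm=0; 6 even; l₃=3∈[1,3].
(2·2+1)(2·1+1)(2·3+1) = 105
Δ: 0! 4! 2! / 7! → 1/105
sum: t=0:+1/4 = 1/4
3j²(2 1 3; 0 0 0) = Δ·Π!·Σ² = 3/35  (sign -1)
sum: t=0:+1/48 = 1/48
3j²(2 1 3; 2 -1 -1) = Δ·Π!·Σ² = 1/105  (sign +1)
combine: 4πI² = 105·3/35·1/105 = 3/35
take √, sign -1: I = -0.08258890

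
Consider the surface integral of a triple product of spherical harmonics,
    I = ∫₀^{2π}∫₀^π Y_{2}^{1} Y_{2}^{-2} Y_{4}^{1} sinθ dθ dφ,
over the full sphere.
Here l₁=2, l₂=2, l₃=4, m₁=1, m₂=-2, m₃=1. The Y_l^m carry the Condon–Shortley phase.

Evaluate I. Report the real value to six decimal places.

-0.090112

Checks pass: Σm=0; 8 even; l₃=4∈[0,4].
(2·2+1)(2·2+1)(2·4+1) = 225
Δ: 0! 4! 4! / 9! → 1/630
sum: t=0:+1/16 = 1/16
3j²(2 2 4; 0 0 0) = Δ·Π!·Σ² = 2/35  (sign +1)
sum: t=0:+1/144 = 1/144
3j²(2 2 4; 1 -2 1) = Δ·Π!·Σ² = 1/126  (sign -1)
combine: 4πI² = 225·2/35·1/126 = 5/49
take √, sign -1: I = -0.09011188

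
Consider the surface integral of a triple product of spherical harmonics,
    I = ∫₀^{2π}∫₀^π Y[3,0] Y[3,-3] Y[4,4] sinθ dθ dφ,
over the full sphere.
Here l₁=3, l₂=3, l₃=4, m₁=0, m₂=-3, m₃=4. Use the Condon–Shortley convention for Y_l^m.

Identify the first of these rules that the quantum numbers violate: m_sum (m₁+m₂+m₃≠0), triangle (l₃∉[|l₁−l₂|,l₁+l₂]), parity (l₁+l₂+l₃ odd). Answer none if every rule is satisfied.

azimuthal sum: 0 − 3 + 4 = 1  ✗
0 ≤ 4 ≤ 6 (triangle on l)
L = 3 + 3 + 4 = 10 (even)

m_sum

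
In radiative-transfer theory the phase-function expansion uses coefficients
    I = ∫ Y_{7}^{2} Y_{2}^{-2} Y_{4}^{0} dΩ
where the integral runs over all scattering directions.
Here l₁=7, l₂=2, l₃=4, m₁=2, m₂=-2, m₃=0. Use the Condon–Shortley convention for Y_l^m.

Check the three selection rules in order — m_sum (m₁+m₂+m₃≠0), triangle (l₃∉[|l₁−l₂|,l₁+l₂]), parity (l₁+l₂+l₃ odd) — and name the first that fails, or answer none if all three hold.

triangle

m₁+m₂+m₃ = 2 − 2 + 0 = 0  ✓
triangle: |7−2|=5 ≤ l₃=4 ≤ 7+2=9  ✗
parity: l₁+l₂+l₃ = 13 is odd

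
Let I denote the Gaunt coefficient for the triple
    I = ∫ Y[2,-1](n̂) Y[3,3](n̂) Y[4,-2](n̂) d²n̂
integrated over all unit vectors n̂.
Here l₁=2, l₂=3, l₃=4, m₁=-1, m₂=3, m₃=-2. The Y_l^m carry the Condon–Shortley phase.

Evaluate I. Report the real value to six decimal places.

0.000000

l₁+l₂+l₃=9 is odd: 3j(l;000)=0 ⇒ I=0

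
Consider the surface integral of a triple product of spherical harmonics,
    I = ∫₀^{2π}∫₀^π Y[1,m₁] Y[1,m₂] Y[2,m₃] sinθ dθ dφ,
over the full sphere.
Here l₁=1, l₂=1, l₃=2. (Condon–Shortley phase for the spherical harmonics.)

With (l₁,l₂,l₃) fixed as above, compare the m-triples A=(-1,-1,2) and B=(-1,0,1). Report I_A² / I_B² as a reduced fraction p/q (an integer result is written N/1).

Shared (l₁,l₂,l₃)=(1,1,2): N and (l;000)² cancel in I_A²/I_B².
A: Δ = 0!·2!·2!/5! = 1/30; Racah Σ t=0..0: t=0:+1/4 = 1/4; ⇒ 3j(1 1 2; -1 -1 2)² = 1/5, sgn +1
B: Δ = 0!·2!·2!/5! = 1/30; Racah Σ t=0..0: t=0:+1/2 = 1/2; ⇒ 3j(1 1 2; -1 0 1)² = 1/10, sgn -1
I_A²/I_B² = (1/5)/(1/10) = 2/1

2/1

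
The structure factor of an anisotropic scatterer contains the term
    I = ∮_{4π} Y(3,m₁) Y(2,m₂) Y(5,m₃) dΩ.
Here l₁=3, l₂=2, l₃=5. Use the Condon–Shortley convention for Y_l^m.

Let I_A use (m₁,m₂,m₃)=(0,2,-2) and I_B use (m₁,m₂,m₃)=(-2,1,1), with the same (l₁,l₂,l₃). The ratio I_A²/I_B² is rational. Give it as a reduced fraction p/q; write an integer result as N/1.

Same 3,2,5: normalisation and zero-m 3j drop out of the ratio.
A: Δ: 0! 6! 4! / 11! → 1/2310; sum: t=0:+1/864 = 1/864; 3j²(3 2 5; 0 2 -2) = Δ·Π!·Σ² = 1/66  (sign -1)
B: Δ: 0! 6! 4! / 11! → 1/2310; sum: t=0:+1/720 = 1/720; 3j²(3 2 5; -2 1 1) = Δ·Π!·Σ² = 4/385  (sign +1)
I_A²/I_B² = (1/66)/(4/385) = 35/24

35/24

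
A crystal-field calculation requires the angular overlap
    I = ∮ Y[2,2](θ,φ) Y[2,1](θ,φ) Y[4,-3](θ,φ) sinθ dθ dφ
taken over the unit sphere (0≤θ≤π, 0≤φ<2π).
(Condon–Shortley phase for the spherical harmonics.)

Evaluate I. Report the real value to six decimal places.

-0.238414

Rules hold: Σm=0, L=8 even, 0≤4≤4.
N = 5·5·9 = 225
Δ = 0!·4!·4!/9! = 1/630
Racah Σ t=0..0: t=0:+1/16 = 1/16
⇒ 3j(2 2 4; 0 0 0)² = 2/35, sgn +1
Racah Σ t=0..0: t=0:+1/144 = 1/144
⇒ 3j(2 2 4; 2 1 -3)² = 1/18, sgn -1
4πI² = N·(3j₀)²·(3jₘ)² = 5/7
I = -1·√(0.714286/4π) = -0.23841361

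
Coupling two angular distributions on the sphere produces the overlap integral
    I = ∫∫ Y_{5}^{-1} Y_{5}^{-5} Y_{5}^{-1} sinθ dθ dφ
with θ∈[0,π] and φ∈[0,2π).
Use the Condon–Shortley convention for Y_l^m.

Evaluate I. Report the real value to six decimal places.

m-sum = -1 − 5 − 1 = -7 ≠ 0 ⇒ I = 0

0.000000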